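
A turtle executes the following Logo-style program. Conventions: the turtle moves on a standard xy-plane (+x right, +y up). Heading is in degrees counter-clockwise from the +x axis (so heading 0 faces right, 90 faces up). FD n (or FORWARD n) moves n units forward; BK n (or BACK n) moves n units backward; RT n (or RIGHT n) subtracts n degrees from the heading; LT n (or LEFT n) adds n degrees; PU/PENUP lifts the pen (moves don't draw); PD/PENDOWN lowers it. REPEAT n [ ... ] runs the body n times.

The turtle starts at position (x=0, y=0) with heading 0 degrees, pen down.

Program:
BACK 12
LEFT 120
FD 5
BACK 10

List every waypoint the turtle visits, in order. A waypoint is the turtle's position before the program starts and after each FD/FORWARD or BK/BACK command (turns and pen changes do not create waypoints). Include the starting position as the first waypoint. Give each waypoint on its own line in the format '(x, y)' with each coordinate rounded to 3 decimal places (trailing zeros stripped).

Answer: (0, 0)
(-12, 0)
(-14.5, 4.33)
(-9.5, -4.33)

Derivation:
Executing turtle program step by step:
Start: pos=(0,0), heading=0, pen down
BK 12: (0,0) -> (-12,0) [heading=0, draw]
LT 120: heading 0 -> 120
FD 5: (-12,0) -> (-14.5,4.33) [heading=120, draw]
BK 10: (-14.5,4.33) -> (-9.5,-4.33) [heading=120, draw]
Final: pos=(-9.5,-4.33), heading=120, 3 segment(s) drawn
Waypoints (4 total):
(0, 0)
(-12, 0)
(-14.5, 4.33)
(-9.5, -4.33)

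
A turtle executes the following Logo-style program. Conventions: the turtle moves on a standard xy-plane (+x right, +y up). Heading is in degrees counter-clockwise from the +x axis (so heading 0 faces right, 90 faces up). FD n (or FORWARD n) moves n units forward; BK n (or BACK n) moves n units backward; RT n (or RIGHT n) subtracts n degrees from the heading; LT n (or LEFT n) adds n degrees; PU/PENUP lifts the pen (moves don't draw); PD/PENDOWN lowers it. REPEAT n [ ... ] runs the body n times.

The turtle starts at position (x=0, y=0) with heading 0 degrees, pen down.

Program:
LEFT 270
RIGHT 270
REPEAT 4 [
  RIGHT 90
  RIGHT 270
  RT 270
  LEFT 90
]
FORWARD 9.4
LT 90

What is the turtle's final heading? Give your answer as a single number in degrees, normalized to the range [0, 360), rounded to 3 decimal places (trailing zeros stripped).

Answer: 90

Derivation:
Executing turtle program step by step:
Start: pos=(0,0), heading=0, pen down
LT 270: heading 0 -> 270
RT 270: heading 270 -> 0
REPEAT 4 [
  -- iteration 1/4 --
  RT 90: heading 0 -> 270
  RT 270: heading 270 -> 0
  RT 270: heading 0 -> 90
  LT 90: heading 90 -> 180
  -- iteration 2/4 --
  RT 90: heading 180 -> 90
  RT 270: heading 90 -> 180
  RT 270: heading 180 -> 270
  LT 90: heading 270 -> 0
  -- iteration 3/4 --
  RT 90: heading 0 -> 270
  RT 270: heading 270 -> 0
  RT 270: heading 0 -> 90
  LT 90: heading 90 -> 180
  -- iteration 4/4 --
  RT 90: heading 180 -> 90
  RT 270: heading 90 -> 180
  RT 270: heading 180 -> 270
  LT 90: heading 270 -> 0
]
FD 9.4: (0,0) -> (9.4,0) [heading=0, draw]
LT 90: heading 0 -> 90
Final: pos=(9.4,0), heading=90, 1 segment(s) drawn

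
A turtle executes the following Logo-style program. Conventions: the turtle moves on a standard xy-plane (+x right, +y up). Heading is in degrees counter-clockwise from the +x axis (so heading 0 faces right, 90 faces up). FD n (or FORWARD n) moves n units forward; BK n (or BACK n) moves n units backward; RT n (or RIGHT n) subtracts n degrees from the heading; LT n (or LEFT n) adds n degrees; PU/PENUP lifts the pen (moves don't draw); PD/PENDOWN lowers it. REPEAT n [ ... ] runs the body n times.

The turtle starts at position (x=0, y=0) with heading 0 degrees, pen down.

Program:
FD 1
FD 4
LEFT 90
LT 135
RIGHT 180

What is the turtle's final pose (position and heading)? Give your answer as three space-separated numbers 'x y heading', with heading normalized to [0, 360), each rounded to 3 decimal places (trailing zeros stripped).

Executing turtle program step by step:
Start: pos=(0,0), heading=0, pen down
FD 1: (0,0) -> (1,0) [heading=0, draw]
FD 4: (1,0) -> (5,0) [heading=0, draw]
LT 90: heading 0 -> 90
LT 135: heading 90 -> 225
RT 180: heading 225 -> 45
Final: pos=(5,0), heading=45, 2 segment(s) drawn

Answer: 5 0 45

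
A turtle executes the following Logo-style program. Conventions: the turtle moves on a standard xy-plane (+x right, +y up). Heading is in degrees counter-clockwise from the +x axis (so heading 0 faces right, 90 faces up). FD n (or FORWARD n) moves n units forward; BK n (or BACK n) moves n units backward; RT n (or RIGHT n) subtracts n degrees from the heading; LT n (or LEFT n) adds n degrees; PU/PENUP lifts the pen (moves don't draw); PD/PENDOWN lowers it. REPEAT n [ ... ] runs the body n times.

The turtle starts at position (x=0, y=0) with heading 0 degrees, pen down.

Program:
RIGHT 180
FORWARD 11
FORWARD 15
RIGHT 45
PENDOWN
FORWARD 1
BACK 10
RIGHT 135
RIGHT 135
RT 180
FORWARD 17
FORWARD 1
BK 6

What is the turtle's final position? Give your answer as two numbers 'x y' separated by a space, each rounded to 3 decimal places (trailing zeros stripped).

Executing turtle program step by step:
Start: pos=(0,0), heading=0, pen down
RT 180: heading 0 -> 180
FD 11: (0,0) -> (-11,0) [heading=180, draw]
FD 15: (-11,0) -> (-26,0) [heading=180, draw]
RT 45: heading 180 -> 135
PD: pen down
FD 1: (-26,0) -> (-26.707,0.707) [heading=135, draw]
BK 10: (-26.707,0.707) -> (-19.636,-6.364) [heading=135, draw]
RT 135: heading 135 -> 0
RT 135: heading 0 -> 225
RT 180: heading 225 -> 45
FD 17: (-19.636,-6.364) -> (-7.615,5.657) [heading=45, draw]
FD 1: (-7.615,5.657) -> (-6.908,6.364) [heading=45, draw]
BK 6: (-6.908,6.364) -> (-11.151,2.121) [heading=45, draw]
Final: pos=(-11.151,2.121), heading=45, 7 segment(s) drawn

Answer: -11.151 2.121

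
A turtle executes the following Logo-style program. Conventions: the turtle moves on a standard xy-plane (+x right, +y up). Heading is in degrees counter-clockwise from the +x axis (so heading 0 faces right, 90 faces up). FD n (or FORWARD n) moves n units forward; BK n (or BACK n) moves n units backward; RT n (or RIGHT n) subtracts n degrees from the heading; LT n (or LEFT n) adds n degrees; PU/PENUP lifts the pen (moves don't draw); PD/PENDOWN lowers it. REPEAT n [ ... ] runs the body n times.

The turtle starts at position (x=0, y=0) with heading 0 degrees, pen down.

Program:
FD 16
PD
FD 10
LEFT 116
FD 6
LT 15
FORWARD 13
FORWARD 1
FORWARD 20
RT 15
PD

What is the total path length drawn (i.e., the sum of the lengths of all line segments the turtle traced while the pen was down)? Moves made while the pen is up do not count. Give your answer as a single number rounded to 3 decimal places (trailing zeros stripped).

Executing turtle program step by step:
Start: pos=(0,0), heading=0, pen down
FD 16: (0,0) -> (16,0) [heading=0, draw]
PD: pen down
FD 10: (16,0) -> (26,0) [heading=0, draw]
LT 116: heading 0 -> 116
FD 6: (26,0) -> (23.37,5.393) [heading=116, draw]
LT 15: heading 116 -> 131
FD 13: (23.37,5.393) -> (14.841,15.204) [heading=131, draw]
FD 1: (14.841,15.204) -> (14.185,15.959) [heading=131, draw]
FD 20: (14.185,15.959) -> (1.064,31.053) [heading=131, draw]
RT 15: heading 131 -> 116
PD: pen down
Final: pos=(1.064,31.053), heading=116, 6 segment(s) drawn

Segment lengths:
  seg 1: (0,0) -> (16,0), length = 16
  seg 2: (16,0) -> (26,0), length = 10
  seg 3: (26,0) -> (23.37,5.393), length = 6
  seg 4: (23.37,5.393) -> (14.841,15.204), length = 13
  seg 5: (14.841,15.204) -> (14.185,15.959), length = 1
  seg 6: (14.185,15.959) -> (1.064,31.053), length = 20
Total = 66

Answer: 66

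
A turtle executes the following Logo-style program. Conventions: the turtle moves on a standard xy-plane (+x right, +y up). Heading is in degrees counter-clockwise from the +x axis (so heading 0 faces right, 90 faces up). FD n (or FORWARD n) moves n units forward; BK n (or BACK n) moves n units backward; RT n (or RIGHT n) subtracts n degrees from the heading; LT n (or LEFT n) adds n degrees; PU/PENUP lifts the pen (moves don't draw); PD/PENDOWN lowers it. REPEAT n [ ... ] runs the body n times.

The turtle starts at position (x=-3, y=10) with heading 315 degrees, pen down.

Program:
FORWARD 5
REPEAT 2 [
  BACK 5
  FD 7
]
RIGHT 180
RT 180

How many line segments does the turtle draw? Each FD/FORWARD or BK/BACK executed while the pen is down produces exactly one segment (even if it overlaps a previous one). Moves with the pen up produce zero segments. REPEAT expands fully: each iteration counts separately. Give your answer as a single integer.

Executing turtle program step by step:
Start: pos=(-3,10), heading=315, pen down
FD 5: (-3,10) -> (0.536,6.464) [heading=315, draw]
REPEAT 2 [
  -- iteration 1/2 --
  BK 5: (0.536,6.464) -> (-3,10) [heading=315, draw]
  FD 7: (-3,10) -> (1.95,5.05) [heading=315, draw]
  -- iteration 2/2 --
  BK 5: (1.95,5.05) -> (-1.586,8.586) [heading=315, draw]
  FD 7: (-1.586,8.586) -> (3.364,3.636) [heading=315, draw]
]
RT 180: heading 315 -> 135
RT 180: heading 135 -> 315
Final: pos=(3.364,3.636), heading=315, 5 segment(s) drawn
Segments drawn: 5

Answer: 5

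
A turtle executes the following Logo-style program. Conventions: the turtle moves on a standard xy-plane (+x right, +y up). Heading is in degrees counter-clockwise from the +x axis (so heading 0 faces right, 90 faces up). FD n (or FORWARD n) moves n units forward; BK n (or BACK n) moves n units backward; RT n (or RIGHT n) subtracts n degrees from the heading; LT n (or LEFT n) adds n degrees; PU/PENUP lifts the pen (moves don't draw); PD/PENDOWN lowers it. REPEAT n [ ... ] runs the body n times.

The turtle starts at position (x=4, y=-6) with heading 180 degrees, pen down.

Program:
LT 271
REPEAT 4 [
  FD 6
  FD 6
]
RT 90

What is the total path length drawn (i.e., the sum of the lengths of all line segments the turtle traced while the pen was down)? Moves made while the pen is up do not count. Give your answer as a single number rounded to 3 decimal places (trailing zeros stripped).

Executing turtle program step by step:
Start: pos=(4,-6), heading=180, pen down
LT 271: heading 180 -> 91
REPEAT 4 [
  -- iteration 1/4 --
  FD 6: (4,-6) -> (3.895,-0.001) [heading=91, draw]
  FD 6: (3.895,-0.001) -> (3.791,5.998) [heading=91, draw]
  -- iteration 2/4 --
  FD 6: (3.791,5.998) -> (3.686,11.997) [heading=91, draw]
  FD 6: (3.686,11.997) -> (3.581,17.996) [heading=91, draw]
  -- iteration 3/4 --
  FD 6: (3.581,17.996) -> (3.476,23.995) [heading=91, draw]
  FD 6: (3.476,23.995) -> (3.372,29.995) [heading=91, draw]
  -- iteration 4/4 --
  FD 6: (3.372,29.995) -> (3.267,35.994) [heading=91, draw]
  FD 6: (3.267,35.994) -> (3.162,41.993) [heading=91, draw]
]
RT 90: heading 91 -> 1
Final: pos=(3.162,41.993), heading=1, 8 segment(s) drawn

Segment lengths:
  seg 1: (4,-6) -> (3.895,-0.001), length = 6
  seg 2: (3.895,-0.001) -> (3.791,5.998), length = 6
  seg 3: (3.791,5.998) -> (3.686,11.997), length = 6
  seg 4: (3.686,11.997) -> (3.581,17.996), length = 6
  seg 5: (3.581,17.996) -> (3.476,23.995), length = 6
  seg 6: (3.476,23.995) -> (3.372,29.995), length = 6
  seg 7: (3.372,29.995) -> (3.267,35.994), length = 6
  seg 8: (3.267,35.994) -> (3.162,41.993), length = 6
Total = 48

Answer: 48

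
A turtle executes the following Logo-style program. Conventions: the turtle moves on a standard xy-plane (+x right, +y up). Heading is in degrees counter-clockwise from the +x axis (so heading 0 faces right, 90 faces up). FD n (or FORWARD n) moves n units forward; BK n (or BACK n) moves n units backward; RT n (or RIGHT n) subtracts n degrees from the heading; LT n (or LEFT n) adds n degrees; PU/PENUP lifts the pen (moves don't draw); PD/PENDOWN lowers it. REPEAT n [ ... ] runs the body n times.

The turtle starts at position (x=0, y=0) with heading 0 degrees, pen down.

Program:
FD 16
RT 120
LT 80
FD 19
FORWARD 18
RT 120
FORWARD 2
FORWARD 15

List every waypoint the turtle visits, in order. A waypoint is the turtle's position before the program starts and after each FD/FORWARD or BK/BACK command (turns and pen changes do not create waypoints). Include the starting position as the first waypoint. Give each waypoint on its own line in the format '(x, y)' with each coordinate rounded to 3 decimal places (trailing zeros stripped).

Executing turtle program step by step:
Start: pos=(0,0), heading=0, pen down
FD 16: (0,0) -> (16,0) [heading=0, draw]
RT 120: heading 0 -> 240
LT 80: heading 240 -> 320
FD 19: (16,0) -> (30.555,-12.213) [heading=320, draw]
FD 18: (30.555,-12.213) -> (44.344,-23.783) [heading=320, draw]
RT 120: heading 320 -> 200
FD 2: (44.344,-23.783) -> (42.464,-24.467) [heading=200, draw]
FD 15: (42.464,-24.467) -> (28.369,-29.597) [heading=200, draw]
Final: pos=(28.369,-29.597), heading=200, 5 segment(s) drawn
Waypoints (6 total):
(0, 0)
(16, 0)
(30.555, -12.213)
(44.344, -23.783)
(42.464, -24.467)
(28.369, -29.597)

Answer: (0, 0)
(16, 0)
(30.555, -12.213)
(44.344, -23.783)
(42.464, -24.467)
(28.369, -29.597)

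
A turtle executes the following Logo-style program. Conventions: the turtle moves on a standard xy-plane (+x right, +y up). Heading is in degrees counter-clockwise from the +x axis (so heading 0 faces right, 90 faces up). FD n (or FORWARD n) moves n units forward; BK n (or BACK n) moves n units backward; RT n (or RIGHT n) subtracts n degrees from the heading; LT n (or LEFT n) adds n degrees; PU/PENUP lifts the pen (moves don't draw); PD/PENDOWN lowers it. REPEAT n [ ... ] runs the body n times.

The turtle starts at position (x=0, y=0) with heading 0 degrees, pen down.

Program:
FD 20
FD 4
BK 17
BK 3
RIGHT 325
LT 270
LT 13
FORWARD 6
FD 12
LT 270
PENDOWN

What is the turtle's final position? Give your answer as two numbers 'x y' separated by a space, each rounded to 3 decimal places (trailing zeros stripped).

Executing turtle program step by step:
Start: pos=(0,0), heading=0, pen down
FD 20: (0,0) -> (20,0) [heading=0, draw]
FD 4: (20,0) -> (24,0) [heading=0, draw]
BK 17: (24,0) -> (7,0) [heading=0, draw]
BK 3: (7,0) -> (4,0) [heading=0, draw]
RT 325: heading 0 -> 35
LT 270: heading 35 -> 305
LT 13: heading 305 -> 318
FD 6: (4,0) -> (8.459,-4.015) [heading=318, draw]
FD 12: (8.459,-4.015) -> (17.377,-12.044) [heading=318, draw]
LT 270: heading 318 -> 228
PD: pen down
Final: pos=(17.377,-12.044), heading=228, 6 segment(s) drawn

Answer: 17.377 -12.044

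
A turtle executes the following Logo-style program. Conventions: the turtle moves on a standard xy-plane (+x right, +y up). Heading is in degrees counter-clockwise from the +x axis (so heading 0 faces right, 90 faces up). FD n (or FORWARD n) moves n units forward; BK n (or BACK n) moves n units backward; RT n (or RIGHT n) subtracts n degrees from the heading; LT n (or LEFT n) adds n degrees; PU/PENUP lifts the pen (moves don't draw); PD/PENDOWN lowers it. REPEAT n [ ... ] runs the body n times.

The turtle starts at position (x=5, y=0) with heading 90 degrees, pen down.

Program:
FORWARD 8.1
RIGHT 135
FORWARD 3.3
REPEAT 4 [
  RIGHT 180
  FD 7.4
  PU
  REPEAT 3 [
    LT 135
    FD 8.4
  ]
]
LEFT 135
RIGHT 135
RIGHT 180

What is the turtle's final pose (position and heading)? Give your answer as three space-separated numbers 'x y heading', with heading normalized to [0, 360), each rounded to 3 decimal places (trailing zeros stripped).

Executing turtle program step by step:
Start: pos=(5,0), heading=90, pen down
FD 8.1: (5,0) -> (5,8.1) [heading=90, draw]
RT 135: heading 90 -> 315
FD 3.3: (5,8.1) -> (7.333,5.767) [heading=315, draw]
REPEAT 4 [
  -- iteration 1/4 --
  RT 180: heading 315 -> 135
  FD 7.4: (7.333,5.767) -> (2.101,10.999) [heading=135, draw]
  PU: pen up
  REPEAT 3 [
    -- iteration 1/3 --
    LT 135: heading 135 -> 270
    FD 8.4: (2.101,10.999) -> (2.101,2.599) [heading=270, move]
    -- iteration 2/3 --
    LT 135: heading 270 -> 45
    FD 8.4: (2.101,2.599) -> (8.041,8.539) [heading=45, move]
    -- iteration 3/3 --
    LT 135: heading 45 -> 180
    FD 8.4: (8.041,8.539) -> (-0.359,8.539) [heading=180, move]
  ]
  -- iteration 2/4 --
  RT 180: heading 180 -> 0
  FD 7.4: (-0.359,8.539) -> (7.041,8.539) [heading=0, move]
  PU: pen up
  REPEAT 3 [
    -- iteration 1/3 --
    LT 135: heading 0 -> 135
    FD 8.4: (7.041,8.539) -> (1.101,14.479) [heading=135, move]
    -- iteration 2/3 --
    LT 135: heading 135 -> 270
    FD 8.4: (1.101,14.479) -> (1.101,6.079) [heading=270, move]
    -- iteration 3/3 --
    LT 135: heading 270 -> 45
    FD 8.4: (1.101,6.079) -> (7.041,12.018) [heading=45, move]
  ]
  -- iteration 3/4 --
  RT 180: heading 45 -> 225
  FD 7.4: (7.041,12.018) -> (1.808,6.786) [heading=225, move]
  PU: pen up
  REPEAT 3 [
    -- iteration 1/3 --
    LT 135: heading 225 -> 0
    FD 8.4: (1.808,6.786) -> (10.208,6.786) [heading=0, move]
    -- iteration 2/3 --
    LT 135: heading 0 -> 135
    FD 8.4: (10.208,6.786) -> (4.268,12.725) [heading=135, move]
    -- iteration 3/3 --
    LT 135: heading 135 -> 270
    FD 8.4: (4.268,12.725) -> (4.268,4.325) [heading=270, move]
  ]
  -- iteration 4/4 --
  RT 180: heading 270 -> 90
  FD 7.4: (4.268,4.325) -> (4.268,11.725) [heading=90, move]
  PU: pen up
  REPEAT 3 [
    -- iteration 1/3 --
    LT 135: heading 90 -> 225
    FD 8.4: (4.268,11.725) -> (-1.671,5.786) [heading=225, move]
    -- iteration 2/3 --
    LT 135: heading 225 -> 0
    FD 8.4: (-1.671,5.786) -> (6.729,5.786) [heading=0, move]
    -- iteration 3/3 --
    LT 135: heading 0 -> 135
    FD 8.4: (6.729,5.786) -> (0.789,11.725) [heading=135, move]
  ]
]
LT 135: heading 135 -> 270
RT 135: heading 270 -> 135
RT 180: heading 135 -> 315
Final: pos=(0.789,11.725), heading=315, 3 segment(s) drawn

Answer: 0.789 11.725 315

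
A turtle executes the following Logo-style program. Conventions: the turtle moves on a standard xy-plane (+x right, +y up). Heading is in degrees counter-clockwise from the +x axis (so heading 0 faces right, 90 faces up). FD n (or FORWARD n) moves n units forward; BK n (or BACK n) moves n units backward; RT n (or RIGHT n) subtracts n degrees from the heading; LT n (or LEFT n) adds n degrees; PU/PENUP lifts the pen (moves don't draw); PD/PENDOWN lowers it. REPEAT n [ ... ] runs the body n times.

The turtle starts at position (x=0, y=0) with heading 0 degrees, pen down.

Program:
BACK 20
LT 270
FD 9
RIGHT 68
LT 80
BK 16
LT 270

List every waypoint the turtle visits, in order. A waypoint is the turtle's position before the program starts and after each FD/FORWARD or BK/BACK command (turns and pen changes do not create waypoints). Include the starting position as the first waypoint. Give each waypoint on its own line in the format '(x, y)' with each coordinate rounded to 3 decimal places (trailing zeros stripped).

Answer: (0, 0)
(-20, 0)
(-20, -9)
(-23.327, 6.65)

Derivation:
Executing turtle program step by step:
Start: pos=(0,0), heading=0, pen down
BK 20: (0,0) -> (-20,0) [heading=0, draw]
LT 270: heading 0 -> 270
FD 9: (-20,0) -> (-20,-9) [heading=270, draw]
RT 68: heading 270 -> 202
LT 80: heading 202 -> 282
BK 16: (-20,-9) -> (-23.327,6.65) [heading=282, draw]
LT 270: heading 282 -> 192
Final: pos=(-23.327,6.65), heading=192, 3 segment(s) drawn
Waypoints (4 total):
(0, 0)
(-20, 0)
(-20, -9)
(-23.327, 6.65)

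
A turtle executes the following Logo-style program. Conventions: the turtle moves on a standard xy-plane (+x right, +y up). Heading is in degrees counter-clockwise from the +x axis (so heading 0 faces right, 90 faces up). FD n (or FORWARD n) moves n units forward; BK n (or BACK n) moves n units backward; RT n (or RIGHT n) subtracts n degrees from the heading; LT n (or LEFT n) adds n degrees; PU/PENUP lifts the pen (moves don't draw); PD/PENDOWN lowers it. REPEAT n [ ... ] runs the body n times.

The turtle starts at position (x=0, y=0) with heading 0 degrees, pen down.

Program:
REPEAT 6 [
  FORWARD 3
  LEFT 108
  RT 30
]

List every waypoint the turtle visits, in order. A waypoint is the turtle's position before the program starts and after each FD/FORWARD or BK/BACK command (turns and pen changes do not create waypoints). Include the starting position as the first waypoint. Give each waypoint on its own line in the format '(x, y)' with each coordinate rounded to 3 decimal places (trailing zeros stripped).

Executing turtle program step by step:
Start: pos=(0,0), heading=0, pen down
REPEAT 6 [
  -- iteration 1/6 --
  FD 3: (0,0) -> (3,0) [heading=0, draw]
  LT 108: heading 0 -> 108
  RT 30: heading 108 -> 78
  -- iteration 2/6 --
  FD 3: (3,0) -> (3.624,2.934) [heading=78, draw]
  LT 108: heading 78 -> 186
  RT 30: heading 186 -> 156
  -- iteration 3/6 --
  FD 3: (3.624,2.934) -> (0.883,4.155) [heading=156, draw]
  LT 108: heading 156 -> 264
  RT 30: heading 264 -> 234
  -- iteration 4/6 --
  FD 3: (0.883,4.155) -> (-0.88,1.728) [heading=234, draw]
  LT 108: heading 234 -> 342
  RT 30: heading 342 -> 312
  -- iteration 5/6 --
  FD 3: (-0.88,1.728) -> (1.127,-0.502) [heading=312, draw]
  LT 108: heading 312 -> 60
  RT 30: heading 60 -> 30
  -- iteration 6/6 --
  FD 3: (1.127,-0.502) -> (3.725,0.998) [heading=30, draw]
  LT 108: heading 30 -> 138
  RT 30: heading 138 -> 108
]
Final: pos=(3.725,0.998), heading=108, 6 segment(s) drawn
Waypoints (7 total):
(0, 0)
(3, 0)
(3.624, 2.934)
(0.883, 4.155)
(-0.88, 1.728)
(1.127, -0.502)
(3.725, 0.998)

Answer: (0, 0)
(3, 0)
(3.624, 2.934)
(0.883, 4.155)
(-0.88, 1.728)
(1.127, -0.502)
(3.725, 0.998)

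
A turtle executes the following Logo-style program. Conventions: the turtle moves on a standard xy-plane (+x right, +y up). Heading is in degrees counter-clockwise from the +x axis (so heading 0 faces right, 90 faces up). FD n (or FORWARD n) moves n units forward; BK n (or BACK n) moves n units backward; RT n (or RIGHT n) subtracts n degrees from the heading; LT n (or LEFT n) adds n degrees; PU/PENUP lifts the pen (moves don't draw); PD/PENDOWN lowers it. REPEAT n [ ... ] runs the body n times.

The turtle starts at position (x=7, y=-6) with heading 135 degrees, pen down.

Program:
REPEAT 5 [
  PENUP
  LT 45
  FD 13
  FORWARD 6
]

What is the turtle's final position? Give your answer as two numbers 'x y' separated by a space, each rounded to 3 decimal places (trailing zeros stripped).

Executing turtle program step by step:
Start: pos=(7,-6), heading=135, pen down
REPEAT 5 [
  -- iteration 1/5 --
  PU: pen up
  LT 45: heading 135 -> 180
  FD 13: (7,-6) -> (-6,-6) [heading=180, move]
  FD 6: (-6,-6) -> (-12,-6) [heading=180, move]
  -- iteration 2/5 --
  PU: pen up
  LT 45: heading 180 -> 225
  FD 13: (-12,-6) -> (-21.192,-15.192) [heading=225, move]
  FD 6: (-21.192,-15.192) -> (-25.435,-19.435) [heading=225, move]
  -- iteration 3/5 --
  PU: pen up
  LT 45: heading 225 -> 270
  FD 13: (-25.435,-19.435) -> (-25.435,-32.435) [heading=270, move]
  FD 6: (-25.435,-32.435) -> (-25.435,-38.435) [heading=270, move]
  -- iteration 4/5 --
  PU: pen up
  LT 45: heading 270 -> 315
  FD 13: (-25.435,-38.435) -> (-16.243,-47.627) [heading=315, move]
  FD 6: (-16.243,-47.627) -> (-12,-51.87) [heading=315, move]
  -- iteration 5/5 --
  PU: pen up
  LT 45: heading 315 -> 0
  FD 13: (-12,-51.87) -> (1,-51.87) [heading=0, move]
  FD 6: (1,-51.87) -> (7,-51.87) [heading=0, move]
]
Final: pos=(7,-51.87), heading=0, 0 segment(s) drawn

Answer: 7 -51.87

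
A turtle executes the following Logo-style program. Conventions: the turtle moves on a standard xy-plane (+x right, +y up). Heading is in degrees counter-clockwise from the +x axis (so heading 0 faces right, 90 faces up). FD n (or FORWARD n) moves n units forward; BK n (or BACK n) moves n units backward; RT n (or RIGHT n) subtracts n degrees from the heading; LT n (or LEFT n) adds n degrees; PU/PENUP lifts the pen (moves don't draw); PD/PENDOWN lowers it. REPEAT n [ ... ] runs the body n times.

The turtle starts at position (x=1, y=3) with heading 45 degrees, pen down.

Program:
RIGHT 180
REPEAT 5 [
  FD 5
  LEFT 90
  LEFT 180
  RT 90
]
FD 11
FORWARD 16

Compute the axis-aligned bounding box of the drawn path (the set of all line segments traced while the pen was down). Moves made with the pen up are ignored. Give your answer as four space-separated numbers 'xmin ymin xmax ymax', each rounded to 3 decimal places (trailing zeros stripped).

Answer: -2.536 -0.536 16.556 18.556

Derivation:
Executing turtle program step by step:
Start: pos=(1,3), heading=45, pen down
RT 180: heading 45 -> 225
REPEAT 5 [
  -- iteration 1/5 --
  FD 5: (1,3) -> (-2.536,-0.536) [heading=225, draw]
  LT 90: heading 225 -> 315
  LT 180: heading 315 -> 135
  RT 90: heading 135 -> 45
  -- iteration 2/5 --
  FD 5: (-2.536,-0.536) -> (1,3) [heading=45, draw]
  LT 90: heading 45 -> 135
  LT 180: heading 135 -> 315
  RT 90: heading 315 -> 225
  -- iteration 3/5 --
  FD 5: (1,3) -> (-2.536,-0.536) [heading=225, draw]
  LT 90: heading 225 -> 315
  LT 180: heading 315 -> 135
  RT 90: heading 135 -> 45
  -- iteration 4/5 --
  FD 5: (-2.536,-0.536) -> (1,3) [heading=45, draw]
  LT 90: heading 45 -> 135
  LT 180: heading 135 -> 315
  RT 90: heading 315 -> 225
  -- iteration 5/5 --
  FD 5: (1,3) -> (-2.536,-0.536) [heading=225, draw]
  LT 90: heading 225 -> 315
  LT 180: heading 315 -> 135
  RT 90: heading 135 -> 45
]
FD 11: (-2.536,-0.536) -> (5.243,7.243) [heading=45, draw]
FD 16: (5.243,7.243) -> (16.556,18.556) [heading=45, draw]
Final: pos=(16.556,18.556), heading=45, 7 segment(s) drawn

Segment endpoints: x in {-2.536, -2.536, -2.536, 1, 1, 5.243, 16.556}, y in {-0.536, -0.536, 3, 3, 3, 7.243, 18.556}
xmin=-2.536, ymin=-0.536, xmax=16.556, ymax=18.556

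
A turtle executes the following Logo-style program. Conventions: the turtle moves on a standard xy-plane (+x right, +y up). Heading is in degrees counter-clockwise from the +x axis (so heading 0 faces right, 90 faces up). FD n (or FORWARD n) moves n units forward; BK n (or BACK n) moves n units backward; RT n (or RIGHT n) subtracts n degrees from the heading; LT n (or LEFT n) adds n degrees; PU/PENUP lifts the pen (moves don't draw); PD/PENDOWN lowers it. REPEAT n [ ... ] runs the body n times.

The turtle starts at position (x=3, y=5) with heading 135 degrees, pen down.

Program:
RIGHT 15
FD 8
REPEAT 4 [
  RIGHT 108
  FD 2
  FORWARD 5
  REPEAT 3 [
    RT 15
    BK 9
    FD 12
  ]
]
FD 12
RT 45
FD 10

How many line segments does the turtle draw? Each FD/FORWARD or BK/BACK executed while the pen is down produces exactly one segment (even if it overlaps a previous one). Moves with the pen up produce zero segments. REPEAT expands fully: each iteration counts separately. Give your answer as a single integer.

Executing turtle program step by step:
Start: pos=(3,5), heading=135, pen down
RT 15: heading 135 -> 120
FD 8: (3,5) -> (-1,11.928) [heading=120, draw]
REPEAT 4 [
  -- iteration 1/4 --
  RT 108: heading 120 -> 12
  FD 2: (-1,11.928) -> (0.956,12.344) [heading=12, draw]
  FD 5: (0.956,12.344) -> (5.847,13.384) [heading=12, draw]
  REPEAT 3 [
    -- iteration 1/3 --
    RT 15: heading 12 -> 357
    BK 9: (5.847,13.384) -> (-3.141,13.855) [heading=357, draw]
    FD 12: (-3.141,13.855) -> (8.843,13.227) [heading=357, draw]
    -- iteration 2/3 --
    RT 15: heading 357 -> 342
    BK 9: (8.843,13.227) -> (0.283,16.008) [heading=342, draw]
    FD 12: (0.283,16.008) -> (11.696,12.3) [heading=342, draw]
    -- iteration 3/3 --
    RT 15: heading 342 -> 327
    BK 9: (11.696,12.3) -> (4.148,17.201) [heading=327, draw]
    FD 12: (4.148,17.201) -> (14.212,10.666) [heading=327, draw]
  ]
  -- iteration 2/4 --
  RT 108: heading 327 -> 219
  FD 2: (14.212,10.666) -> (12.658,9.407) [heading=219, draw]
  FD 5: (12.658,9.407) -> (8.772,6.26) [heading=219, draw]
  REPEAT 3 [
    -- iteration 1/3 --
    RT 15: heading 219 -> 204
    BK 9: (8.772,6.26) -> (16.994,9.921) [heading=204, draw]
    FD 12: (16.994,9.921) -> (6.031,5.04) [heading=204, draw]
    -- iteration 2/3 --
    RT 15: heading 204 -> 189
    BK 9: (6.031,5.04) -> (14.921,6.448) [heading=189, draw]
    FD 12: (14.921,6.448) -> (3.068,4.571) [heading=189, draw]
    -- iteration 3/3 --
    RT 15: heading 189 -> 174
    BK 9: (3.068,4.571) -> (12.019,3.63) [heading=174, draw]
    FD 12: (12.019,3.63) -> (0.085,4.884) [heading=174, draw]
  ]
  -- iteration 3/4 --
  RT 108: heading 174 -> 66
  FD 2: (0.085,4.884) -> (0.898,6.712) [heading=66, draw]
  FD 5: (0.898,6.712) -> (2.932,11.279) [heading=66, draw]
  REPEAT 3 [
    -- iteration 1/3 --
    RT 15: heading 66 -> 51
    BK 9: (2.932,11.279) -> (-2.732,4.285) [heading=51, draw]
    FD 12: (-2.732,4.285) -> (4.82,13.611) [heading=51, draw]
    -- iteration 2/3 --
    RT 15: heading 51 -> 36
    BK 9: (4.82,13.611) -> (-2.461,8.321) [heading=36, draw]
    FD 12: (-2.461,8.321) -> (7.247,15.374) [heading=36, draw]
    -- iteration 3/3 --
    RT 15: heading 36 -> 21
    BK 9: (7.247,15.374) -> (-1.155,12.149) [heading=21, draw]
    FD 12: (-1.155,12.149) -> (10.048,16.449) [heading=21, draw]
  ]
  -- iteration 4/4 --
  RT 108: heading 21 -> 273
  FD 2: (10.048,16.449) -> (10.152,14.452) [heading=273, draw]
  FD 5: (10.152,14.452) -> (10.414,9.459) [heading=273, draw]
  REPEAT 3 [
    -- iteration 1/3 --
    RT 15: heading 273 -> 258
    BK 9: (10.414,9.459) -> (12.285,18.262) [heading=258, draw]
    FD 12: (12.285,18.262) -> (9.79,6.524) [heading=258, draw]
    -- iteration 2/3 --
    RT 15: heading 258 -> 243
    BK 9: (9.79,6.524) -> (13.876,14.543) [heading=243, draw]
    FD 12: (13.876,14.543) -> (8.428,3.851) [heading=243, draw]
    -- iteration 3/3 --
    RT 15: heading 243 -> 228
    BK 9: (8.428,3.851) -> (14.451,10.54) [heading=228, draw]
    FD 12: (14.451,10.54) -> (6.421,1.622) [heading=228, draw]
  ]
]
FD 12: (6.421,1.622) -> (-1.609,-7.296) [heading=228, draw]
RT 45: heading 228 -> 183
FD 10: (-1.609,-7.296) -> (-11.595,-7.819) [heading=183, draw]
Final: pos=(-11.595,-7.819), heading=183, 35 segment(s) drawn
Segments drawn: 35

Answer: 35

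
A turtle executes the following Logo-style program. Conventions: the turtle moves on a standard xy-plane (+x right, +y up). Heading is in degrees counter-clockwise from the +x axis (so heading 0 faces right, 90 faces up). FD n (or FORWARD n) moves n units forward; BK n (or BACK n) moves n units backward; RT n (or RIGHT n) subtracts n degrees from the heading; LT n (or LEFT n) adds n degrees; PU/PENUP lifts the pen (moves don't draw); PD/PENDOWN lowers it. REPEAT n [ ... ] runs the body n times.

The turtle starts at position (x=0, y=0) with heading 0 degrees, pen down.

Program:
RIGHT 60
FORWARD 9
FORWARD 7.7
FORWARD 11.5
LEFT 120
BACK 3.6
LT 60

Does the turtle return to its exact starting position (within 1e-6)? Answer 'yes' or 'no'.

Executing turtle program step by step:
Start: pos=(0,0), heading=0, pen down
RT 60: heading 0 -> 300
FD 9: (0,0) -> (4.5,-7.794) [heading=300, draw]
FD 7.7: (4.5,-7.794) -> (8.35,-14.463) [heading=300, draw]
FD 11.5: (8.35,-14.463) -> (14.1,-24.422) [heading=300, draw]
LT 120: heading 300 -> 60
BK 3.6: (14.1,-24.422) -> (12.3,-27.54) [heading=60, draw]
LT 60: heading 60 -> 120
Final: pos=(12.3,-27.54), heading=120, 4 segment(s) drawn

Start position: (0, 0)
Final position: (12.3, -27.54)
Distance = 30.162; >= 1e-6 -> NOT closed

Answer: no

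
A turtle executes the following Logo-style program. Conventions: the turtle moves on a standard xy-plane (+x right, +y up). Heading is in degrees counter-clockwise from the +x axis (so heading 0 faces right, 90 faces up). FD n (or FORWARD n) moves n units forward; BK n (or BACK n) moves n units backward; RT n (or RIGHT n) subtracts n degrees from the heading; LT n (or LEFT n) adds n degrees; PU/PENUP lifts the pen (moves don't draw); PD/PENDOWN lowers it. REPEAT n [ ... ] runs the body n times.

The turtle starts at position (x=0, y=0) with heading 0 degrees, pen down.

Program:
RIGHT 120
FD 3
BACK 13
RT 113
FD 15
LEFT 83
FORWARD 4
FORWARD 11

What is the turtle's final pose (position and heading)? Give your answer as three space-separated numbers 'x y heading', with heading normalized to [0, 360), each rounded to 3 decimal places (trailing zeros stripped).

Answer: -17.018 13.14 210

Derivation:
Executing turtle program step by step:
Start: pos=(0,0), heading=0, pen down
RT 120: heading 0 -> 240
FD 3: (0,0) -> (-1.5,-2.598) [heading=240, draw]
BK 13: (-1.5,-2.598) -> (5,8.66) [heading=240, draw]
RT 113: heading 240 -> 127
FD 15: (5,8.66) -> (-4.027,20.64) [heading=127, draw]
LT 83: heading 127 -> 210
FD 4: (-4.027,20.64) -> (-7.491,18.64) [heading=210, draw]
FD 11: (-7.491,18.64) -> (-17.018,13.14) [heading=210, draw]
Final: pos=(-17.018,13.14), heading=210, 5 segment(s) drawn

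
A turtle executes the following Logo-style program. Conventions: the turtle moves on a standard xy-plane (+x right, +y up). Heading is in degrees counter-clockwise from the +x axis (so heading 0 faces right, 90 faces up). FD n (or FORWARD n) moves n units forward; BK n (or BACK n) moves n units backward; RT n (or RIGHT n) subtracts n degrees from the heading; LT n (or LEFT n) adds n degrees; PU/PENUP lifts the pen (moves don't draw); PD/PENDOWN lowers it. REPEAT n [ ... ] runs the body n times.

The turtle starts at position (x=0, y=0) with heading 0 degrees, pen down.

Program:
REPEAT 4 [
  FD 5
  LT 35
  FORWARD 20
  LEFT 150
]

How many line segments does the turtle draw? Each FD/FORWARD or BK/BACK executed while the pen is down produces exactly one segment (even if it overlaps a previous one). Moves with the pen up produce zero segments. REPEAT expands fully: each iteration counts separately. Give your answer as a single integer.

Executing turtle program step by step:
Start: pos=(0,0), heading=0, pen down
REPEAT 4 [
  -- iteration 1/4 --
  FD 5: (0,0) -> (5,0) [heading=0, draw]
  LT 35: heading 0 -> 35
  FD 20: (5,0) -> (21.383,11.472) [heading=35, draw]
  LT 150: heading 35 -> 185
  -- iteration 2/4 --
  FD 5: (21.383,11.472) -> (16.402,11.036) [heading=185, draw]
  LT 35: heading 185 -> 220
  FD 20: (16.402,11.036) -> (1.081,-1.82) [heading=220, draw]
  LT 150: heading 220 -> 10
  -- iteration 3/4 --
  FD 5: (1.081,-1.82) -> (6.005,-0.952) [heading=10, draw]
  LT 35: heading 10 -> 45
  FD 20: (6.005,-0.952) -> (20.147,13.19) [heading=45, draw]
  LT 150: heading 45 -> 195
  -- iteration 4/4 --
  FD 5: (20.147,13.19) -> (15.318,11.896) [heading=195, draw]
  LT 35: heading 195 -> 230
  FD 20: (15.318,11.896) -> (2.462,-3.425) [heading=230, draw]
  LT 150: heading 230 -> 20
]
Final: pos=(2.462,-3.425), heading=20, 8 segment(s) drawn
Segments drawn: 8

Answer: 8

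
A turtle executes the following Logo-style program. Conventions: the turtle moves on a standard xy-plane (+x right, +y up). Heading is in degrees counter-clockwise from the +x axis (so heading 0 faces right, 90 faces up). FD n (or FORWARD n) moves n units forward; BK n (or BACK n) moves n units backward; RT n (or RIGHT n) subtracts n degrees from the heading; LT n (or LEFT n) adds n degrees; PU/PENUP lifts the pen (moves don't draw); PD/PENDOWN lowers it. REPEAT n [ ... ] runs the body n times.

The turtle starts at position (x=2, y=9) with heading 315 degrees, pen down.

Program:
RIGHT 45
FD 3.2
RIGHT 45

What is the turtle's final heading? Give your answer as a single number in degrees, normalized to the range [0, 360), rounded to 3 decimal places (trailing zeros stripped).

Answer: 225

Derivation:
Executing turtle program step by step:
Start: pos=(2,9), heading=315, pen down
RT 45: heading 315 -> 270
FD 3.2: (2,9) -> (2,5.8) [heading=270, draw]
RT 45: heading 270 -> 225
Final: pos=(2,5.8), heading=225, 1 segment(s) drawn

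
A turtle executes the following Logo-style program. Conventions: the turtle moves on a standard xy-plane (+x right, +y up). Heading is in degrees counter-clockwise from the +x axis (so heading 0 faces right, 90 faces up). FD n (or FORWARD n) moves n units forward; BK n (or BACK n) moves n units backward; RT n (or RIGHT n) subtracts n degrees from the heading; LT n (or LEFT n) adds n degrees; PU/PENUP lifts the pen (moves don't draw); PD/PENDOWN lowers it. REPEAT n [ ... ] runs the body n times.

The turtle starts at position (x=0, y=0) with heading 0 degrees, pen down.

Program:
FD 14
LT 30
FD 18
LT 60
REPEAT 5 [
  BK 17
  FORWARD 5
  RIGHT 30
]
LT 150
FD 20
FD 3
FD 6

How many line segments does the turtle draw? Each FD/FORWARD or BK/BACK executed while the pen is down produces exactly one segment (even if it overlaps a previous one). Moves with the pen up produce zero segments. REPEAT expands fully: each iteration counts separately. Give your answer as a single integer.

Answer: 15

Derivation:
Executing turtle program step by step:
Start: pos=(0,0), heading=0, pen down
FD 14: (0,0) -> (14,0) [heading=0, draw]
LT 30: heading 0 -> 30
FD 18: (14,0) -> (29.588,9) [heading=30, draw]
LT 60: heading 30 -> 90
REPEAT 5 [
  -- iteration 1/5 --
  BK 17: (29.588,9) -> (29.588,-8) [heading=90, draw]
  FD 5: (29.588,-8) -> (29.588,-3) [heading=90, draw]
  RT 30: heading 90 -> 60
  -- iteration 2/5 --
  BK 17: (29.588,-3) -> (21.088,-17.722) [heading=60, draw]
  FD 5: (21.088,-17.722) -> (23.588,-13.392) [heading=60, draw]
  RT 30: heading 60 -> 30
  -- iteration 3/5 --
  BK 17: (23.588,-13.392) -> (8.866,-21.892) [heading=30, draw]
  FD 5: (8.866,-21.892) -> (13.196,-19.392) [heading=30, draw]
  RT 30: heading 30 -> 0
  -- iteration 4/5 --
  BK 17: (13.196,-19.392) -> (-3.804,-19.392) [heading=0, draw]
  FD 5: (-3.804,-19.392) -> (1.196,-19.392) [heading=0, draw]
  RT 30: heading 0 -> 330
  -- iteration 5/5 --
  BK 17: (1.196,-19.392) -> (-13.526,-10.892) [heading=330, draw]
  FD 5: (-13.526,-10.892) -> (-9.196,-13.392) [heading=330, draw]
  RT 30: heading 330 -> 300
]
LT 150: heading 300 -> 90
FD 20: (-9.196,-13.392) -> (-9.196,6.608) [heading=90, draw]
FD 3: (-9.196,6.608) -> (-9.196,9.608) [heading=90, draw]
FD 6: (-9.196,9.608) -> (-9.196,15.608) [heading=90, draw]
Final: pos=(-9.196,15.608), heading=90, 15 segment(s) drawn
Segments drawn: 15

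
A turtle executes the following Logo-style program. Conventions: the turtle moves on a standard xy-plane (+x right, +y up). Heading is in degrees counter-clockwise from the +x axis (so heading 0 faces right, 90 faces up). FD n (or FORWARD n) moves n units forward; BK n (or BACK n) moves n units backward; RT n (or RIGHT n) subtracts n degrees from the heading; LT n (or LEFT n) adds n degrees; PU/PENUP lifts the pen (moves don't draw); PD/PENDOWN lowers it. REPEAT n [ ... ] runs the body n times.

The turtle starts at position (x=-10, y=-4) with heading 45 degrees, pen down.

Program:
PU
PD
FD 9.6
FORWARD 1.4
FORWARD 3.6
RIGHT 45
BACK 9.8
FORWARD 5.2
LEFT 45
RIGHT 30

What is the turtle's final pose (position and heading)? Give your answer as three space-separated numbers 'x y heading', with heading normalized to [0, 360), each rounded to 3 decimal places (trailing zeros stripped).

Executing turtle program step by step:
Start: pos=(-10,-4), heading=45, pen down
PU: pen up
PD: pen down
FD 9.6: (-10,-4) -> (-3.212,2.788) [heading=45, draw]
FD 1.4: (-3.212,2.788) -> (-2.222,3.778) [heading=45, draw]
FD 3.6: (-2.222,3.778) -> (0.324,6.324) [heading=45, draw]
RT 45: heading 45 -> 0
BK 9.8: (0.324,6.324) -> (-9.476,6.324) [heading=0, draw]
FD 5.2: (-9.476,6.324) -> (-4.276,6.324) [heading=0, draw]
LT 45: heading 0 -> 45
RT 30: heading 45 -> 15
Final: pos=(-4.276,6.324), heading=15, 5 segment(s) drawn

Answer: -4.276 6.324 15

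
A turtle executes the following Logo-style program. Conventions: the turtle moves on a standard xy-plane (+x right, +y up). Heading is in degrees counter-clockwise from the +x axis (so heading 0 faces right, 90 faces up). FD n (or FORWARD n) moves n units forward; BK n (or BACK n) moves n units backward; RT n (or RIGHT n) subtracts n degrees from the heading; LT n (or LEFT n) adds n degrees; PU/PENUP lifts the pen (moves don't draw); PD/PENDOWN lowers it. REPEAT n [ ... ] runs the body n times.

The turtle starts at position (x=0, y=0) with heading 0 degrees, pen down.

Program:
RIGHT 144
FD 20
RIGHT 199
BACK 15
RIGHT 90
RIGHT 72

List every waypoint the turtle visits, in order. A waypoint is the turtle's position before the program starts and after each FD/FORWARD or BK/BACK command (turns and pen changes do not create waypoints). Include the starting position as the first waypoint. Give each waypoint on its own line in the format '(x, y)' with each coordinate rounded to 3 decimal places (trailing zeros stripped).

Answer: (0, 0)
(-16.18, -11.756)
(-30.525, -16.141)

Derivation:
Executing turtle program step by step:
Start: pos=(0,0), heading=0, pen down
RT 144: heading 0 -> 216
FD 20: (0,0) -> (-16.18,-11.756) [heading=216, draw]
RT 199: heading 216 -> 17
BK 15: (-16.18,-11.756) -> (-30.525,-16.141) [heading=17, draw]
RT 90: heading 17 -> 287
RT 72: heading 287 -> 215
Final: pos=(-30.525,-16.141), heading=215, 2 segment(s) drawn
Waypoints (3 total):
(0, 0)
(-16.18, -11.756)
(-30.525, -16.141)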